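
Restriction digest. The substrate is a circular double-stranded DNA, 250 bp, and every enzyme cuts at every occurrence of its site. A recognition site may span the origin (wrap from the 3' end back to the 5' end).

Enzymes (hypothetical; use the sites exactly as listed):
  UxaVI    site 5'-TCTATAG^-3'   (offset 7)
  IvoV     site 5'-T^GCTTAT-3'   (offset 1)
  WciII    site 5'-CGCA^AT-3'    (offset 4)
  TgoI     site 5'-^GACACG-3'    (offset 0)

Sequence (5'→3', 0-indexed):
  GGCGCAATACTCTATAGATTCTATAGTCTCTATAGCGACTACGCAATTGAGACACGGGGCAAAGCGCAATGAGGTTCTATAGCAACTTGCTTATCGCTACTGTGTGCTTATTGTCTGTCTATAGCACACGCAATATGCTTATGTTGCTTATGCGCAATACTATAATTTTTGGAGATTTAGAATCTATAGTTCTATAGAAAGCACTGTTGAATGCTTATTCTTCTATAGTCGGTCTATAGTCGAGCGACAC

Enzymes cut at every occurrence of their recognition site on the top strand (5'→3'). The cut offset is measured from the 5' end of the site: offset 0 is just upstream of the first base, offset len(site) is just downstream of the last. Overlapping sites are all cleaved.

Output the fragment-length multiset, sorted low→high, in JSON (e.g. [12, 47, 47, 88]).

[4,5,6,6,8,8,9,9,9,10,11,11,11,11,14,15,16,17,18,19,33]

Scan for sites:
  UxaVI (TCTATAG, off=7): starts [10, 19, 28, 75, 117, 182, 190, 221, 232] → cuts [17, 26, 35, 82, 124, 189, 197, 228, 239]
  IvoV (TGCTTAT, off=1): starts [87, 104, 135, 144, 211] → cuts [88, 105, 136, 145, 212]
  WciII (CGCAAT, off=4): starts [2, 41, 64, 128, 152] → cuts [6, 45, 68, 132, 156]
  TgoI (GACACG, off=0): starts [50, 245] → cuts [50, 245]

All cut coordinates (distinct, sorted): [6, 17, 26, 35, 45, 50, 68, 82, 88, 105, 124, 132, 136, 145, 156, 189, 197, 212, 228, 239, 245]

Fragments:
  6→17: 11 bp
  17→26: 9 bp
  26→35: 9 bp
  35→45: 10 bp
  45→50: 5 bp
  50→68: 18 bp
  68→82: 14 bp
  82→88: 6 bp
  88→105: 17 bp
  105→124: 19 bp
  124→132: 8 bp
  132→136: 4 bp
  136→145: 9 bp
  145→156: 11 bp
  156→189: 33 bp
  189→197: 8 bp
  197→212: 15 bp
  212→228: 16 bp
  228→239: 11 bp
  239→245: 6 bp
  245→6 (wrap): 250-245+6 = 11 bp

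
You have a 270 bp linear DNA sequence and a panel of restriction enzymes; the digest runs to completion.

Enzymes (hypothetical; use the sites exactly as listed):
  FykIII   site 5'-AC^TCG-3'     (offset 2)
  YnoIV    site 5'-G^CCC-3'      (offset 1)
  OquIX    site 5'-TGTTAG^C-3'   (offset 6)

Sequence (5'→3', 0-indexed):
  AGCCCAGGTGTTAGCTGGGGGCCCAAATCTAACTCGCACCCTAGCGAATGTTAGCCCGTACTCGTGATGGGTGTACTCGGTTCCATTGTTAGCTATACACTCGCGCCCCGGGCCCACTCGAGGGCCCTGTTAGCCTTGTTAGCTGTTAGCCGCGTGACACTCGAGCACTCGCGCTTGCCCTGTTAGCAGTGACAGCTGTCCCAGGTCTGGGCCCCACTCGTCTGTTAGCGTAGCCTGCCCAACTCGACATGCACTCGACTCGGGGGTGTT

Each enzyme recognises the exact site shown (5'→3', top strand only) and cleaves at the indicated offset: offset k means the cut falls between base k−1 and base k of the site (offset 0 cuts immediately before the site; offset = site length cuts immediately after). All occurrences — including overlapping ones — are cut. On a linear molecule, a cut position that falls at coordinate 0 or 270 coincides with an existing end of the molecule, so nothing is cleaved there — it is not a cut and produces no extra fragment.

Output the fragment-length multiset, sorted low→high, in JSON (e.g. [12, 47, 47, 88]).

Scan for sites:
  FykIII (ACTCG, off=2): starts [31, 59, 74, 98, 115, 158, 166, 215, 241, 252, 257] → cuts [33, 61, 76, 100, 117, 160, 168, 217, 243, 254, 259]
  YnoIV (GCCC, off=1): starts [1, 20, 53, 104, 111, 123, 176, 210, 236] → cuts [2, 21, 54, 105, 112, 124, 177, 211, 237]
  OquIX (TGTTAGC, off=6): starts [8, 48, 86, 127, 136, 143, 180, 222] → cuts [14, 54, 92, 133, 142, 149, 186, 228]

All cut coordinates (distinct, sorted): [2, 14, 21, 33, 54, 61, 76, 92, 100, 105, 112, 117, 124, 133, 142, 149, 160, 168, 177, 186, 211, 217, 228, 237, 243, 254, 259]

Fragment lengths:
  [0,2): 2 bp
  [2,14): 12 bp
  [14,21): 7 bp
  [21,33): 12 bp
  [33,54): 21 bp
  [54,61): 7 bp
  [61,76): 15 bp
  [76,92): 16 bp
  [92,100): 8 bp
  [100,105): 5 bp
  [105,112): 7 bp
  [112,117): 5 bp
  [117,124): 7 bp
  [124,133): 9 bp
  [133,142): 9 bp
  [142,149): 7 bp
  [149,160): 11 bp
  [160,168): 8 bp
  [168,177): 9 bp
  [177,186): 9 bp
  [186,211): 25 bp
  [211,217): 6 bp
  [217,228): 11 bp
  [228,237): 9 bp
  [237,243): 6 bp
  [243,254): 11 bp
  [254,259): 5 bp
  [259,270): 11 bp

[2,5,5,5,6,6,7,7,7,7,7,8,8,9,9,9,9,9,11,11,11,11,12,12,15,16,21,25]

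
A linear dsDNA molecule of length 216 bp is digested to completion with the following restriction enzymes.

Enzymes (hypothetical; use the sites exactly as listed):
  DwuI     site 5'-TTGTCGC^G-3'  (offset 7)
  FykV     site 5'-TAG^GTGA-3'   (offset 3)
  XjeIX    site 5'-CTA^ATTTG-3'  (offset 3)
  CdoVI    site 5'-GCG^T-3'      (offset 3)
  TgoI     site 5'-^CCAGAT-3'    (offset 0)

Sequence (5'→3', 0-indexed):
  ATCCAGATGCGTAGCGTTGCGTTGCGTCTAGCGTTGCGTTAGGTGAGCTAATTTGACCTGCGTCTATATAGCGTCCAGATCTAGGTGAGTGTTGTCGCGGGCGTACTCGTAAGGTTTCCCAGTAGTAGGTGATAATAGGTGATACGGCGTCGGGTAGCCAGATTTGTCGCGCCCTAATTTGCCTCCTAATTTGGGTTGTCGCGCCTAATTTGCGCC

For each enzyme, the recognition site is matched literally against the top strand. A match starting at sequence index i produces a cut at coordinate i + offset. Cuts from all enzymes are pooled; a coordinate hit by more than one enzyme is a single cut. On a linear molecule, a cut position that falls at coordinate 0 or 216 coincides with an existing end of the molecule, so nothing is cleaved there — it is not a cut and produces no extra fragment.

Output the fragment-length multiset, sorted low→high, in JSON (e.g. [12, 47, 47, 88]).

[1,2,4,5,5,5,5,5,5,6,7,8,8,9,9,10,10,11,11,12,12,13,14,14,25]

Site scan:
  DwuI (TTGTCGCG, off=7): starts [91, 163, 195] → cuts [98, 170, 202]
  FykV (TAGGTGA, off=3): starts [39, 81, 125, 135] → cuts [42, 84, 128, 138]
  XjeIX (CTAATTTG, off=3): starts [47, 173, 185, 204] → cuts [50, 176, 188, 207]
  CdoVI (GCGT, off=3): starts [8, 13, 18, 23, 30, 35, 59, 70, 100, 146] → cuts [11, 16, 21, 26, 33, 38, 62, 73, 103, 149]
  TgoI (CCAGAT, off=0): starts [2, 74, 157] → cuts [2, 74, 157]

All cut coordinates (distinct, sorted): [2, 11, 16, 21, 26, 33, 38, 42, 50, 62, 73, 74, 84, 98, 103, 128, 138, 149, 157, 170, 176, 188, 202, 207]

Fragments:
  [0,2): 2 bp
  [2,11): 9 bp
  [11,16): 5 bp
  [16,21): 5 bp
  [21,26): 5 bp
  [26,33): 7 bp
  [33,38): 5 bp
  [38,42): 4 bp
  [42,50): 8 bp
  [50,62): 12 bp
  [62,73): 11 bp
  [73,74): 1 bp
  [74,84): 10 bp
  [84,98): 14 bp
  [98,103): 5 bp
  [103,128): 25 bp
  [128,138): 10 bp
  [138,149): 11 bp
  [149,157): 8 bp
  [157,170): 13 bp
  [170,176): 6 bp
  [176,188): 12 bp
  [188,202): 14 bp
  [202,207): 5 bp
  [207,216): 9 bp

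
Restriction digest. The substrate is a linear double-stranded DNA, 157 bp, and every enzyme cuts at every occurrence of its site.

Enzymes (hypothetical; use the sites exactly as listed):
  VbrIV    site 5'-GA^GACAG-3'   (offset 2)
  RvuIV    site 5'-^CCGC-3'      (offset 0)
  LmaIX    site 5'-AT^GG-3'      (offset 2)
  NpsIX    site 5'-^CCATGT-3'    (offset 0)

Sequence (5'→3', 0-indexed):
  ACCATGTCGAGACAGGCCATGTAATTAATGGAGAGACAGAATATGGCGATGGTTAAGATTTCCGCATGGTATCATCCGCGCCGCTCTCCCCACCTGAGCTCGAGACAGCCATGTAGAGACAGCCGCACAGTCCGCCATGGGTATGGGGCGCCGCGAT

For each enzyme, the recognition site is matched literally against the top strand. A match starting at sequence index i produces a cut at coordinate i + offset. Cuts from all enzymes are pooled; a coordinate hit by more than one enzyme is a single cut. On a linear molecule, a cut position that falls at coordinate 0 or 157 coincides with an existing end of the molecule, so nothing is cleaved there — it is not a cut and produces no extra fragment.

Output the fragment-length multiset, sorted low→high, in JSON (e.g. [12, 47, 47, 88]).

[1,5,5,5,5,6,6,6,6,6,7,7,8,9,9,9,10,11,13,23]

Per-enzyme occurrences:
  VbrIV GAGACAG/2: at [8, 32, 101, 115] ⇒ [10, 34, 103, 117]
  RvuIV CCGC/0: at [61, 75, 80, 122, 131, 150] ⇒ [61, 75, 80, 122, 131, 150]
  LmaIX ATGG/2: at [27, 42, 48, 65, 136, 142] ⇒ [29, 44, 50, 67, 138, 144]
  NpsIX CCATGT/0: at [1, 16, 108] ⇒ [1, 16, 108]

Pooled cuts: [1, 10, 16, 29, 34, 44, 50, 61, 67, 75, 80, 103, 108, 117, 122, 131, 138, 144, 150]

Fragment lengths:
  [0,1): 1 bp
  [1,10): 9 bp
  [10,16): 6 bp
  [16,29): 13 bp
  [29,34): 5 bp
  [34,44): 10 bp
  [44,50): 6 bp
  [50,61): 11 bp
  [61,67): 6 bp
  [67,75): 8 bp
  [75,80): 5 bp
  [80,103): 23 bp
  [103,108): 5 bp
  [108,117): 9 bp
  [117,122): 5 bp
  [122,131): 9 bp
  [131,138): 7 bp
  [138,144): 6 bp
  [144,150): 6 bp
  [150,157): 7 bp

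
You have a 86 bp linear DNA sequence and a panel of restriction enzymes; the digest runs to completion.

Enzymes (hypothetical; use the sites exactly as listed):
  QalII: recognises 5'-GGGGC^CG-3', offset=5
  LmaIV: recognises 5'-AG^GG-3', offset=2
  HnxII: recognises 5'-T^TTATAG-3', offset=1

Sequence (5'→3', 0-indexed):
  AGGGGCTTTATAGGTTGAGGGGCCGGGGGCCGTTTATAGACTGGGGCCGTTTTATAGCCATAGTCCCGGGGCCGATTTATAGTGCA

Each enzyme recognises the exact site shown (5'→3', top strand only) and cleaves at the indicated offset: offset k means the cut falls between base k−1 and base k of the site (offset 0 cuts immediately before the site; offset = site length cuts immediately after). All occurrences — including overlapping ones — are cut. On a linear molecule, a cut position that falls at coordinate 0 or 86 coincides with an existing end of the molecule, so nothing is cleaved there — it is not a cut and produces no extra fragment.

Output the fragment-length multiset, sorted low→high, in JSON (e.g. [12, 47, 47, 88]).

Scan for sites:
  QalII (GGGGCCG, off=5): starts [18, 25, 42, 67] → cuts [23, 30, 47, 72]
  LmaIV (AGGG, off=2): starts [0, 17] → cuts [2, 19]
  HnxII (TTTATAG, off=1): starts [6, 32, 50, 75] → cuts [7, 33, 51, 76]

All cut coordinates (distinct, sorted): [2, 7, 19, 23, 30, 33, 47, 51, 72, 76]

Fragment lengths:
  [0,2): 2 bp
  [2,7): 5 bp
  [7,19): 12 bp
  [19,23): 4 bp
  [23,30): 7 bp
  [30,33): 3 bp
  [33,47): 14 bp
  [47,51): 4 bp
  [51,72): 21 bp
  [72,76): 4 bp
  [76,86): 10 bp

[2,3,4,4,4,5,7,10,12,14,21]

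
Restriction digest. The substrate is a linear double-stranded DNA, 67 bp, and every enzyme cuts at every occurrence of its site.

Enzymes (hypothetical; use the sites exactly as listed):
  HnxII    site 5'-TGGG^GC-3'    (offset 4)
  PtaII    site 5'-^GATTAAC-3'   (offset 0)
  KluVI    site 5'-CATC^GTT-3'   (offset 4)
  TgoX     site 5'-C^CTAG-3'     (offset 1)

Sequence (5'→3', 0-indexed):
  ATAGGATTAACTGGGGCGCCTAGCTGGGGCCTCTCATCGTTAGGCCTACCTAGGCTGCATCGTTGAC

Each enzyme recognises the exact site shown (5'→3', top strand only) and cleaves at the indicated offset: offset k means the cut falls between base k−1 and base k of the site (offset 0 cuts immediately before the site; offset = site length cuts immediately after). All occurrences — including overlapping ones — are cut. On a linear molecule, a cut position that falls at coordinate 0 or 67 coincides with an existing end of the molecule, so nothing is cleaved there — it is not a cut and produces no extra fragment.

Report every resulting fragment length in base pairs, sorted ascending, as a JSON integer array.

Site scan:
  HnxII TGGGGC/4: at [11, 24] ⇒ [15, 28]
  PtaII GATTAAC/0: at [4] ⇒ [4]
  KluVI CATCGTT/4: at [34, 57] ⇒ [38, 61]
  TgoX CCTAG/1: at [18, 48] ⇒ [19, 49]

All cut coordinates (distinct, sorted): [4, 15, 19, 28, 38, 49, 61]

Fragment lengths:
  [0,4): 4 bp
  [4,15): 11 bp
  [15,19): 4 bp
  [19,28): 9 bp
  [28,38): 10 bp
  [38,49): 11 bp
  [49,61): 12 bp
  [61,67): 6 bp

[4,4,6,9,10,11,11,12]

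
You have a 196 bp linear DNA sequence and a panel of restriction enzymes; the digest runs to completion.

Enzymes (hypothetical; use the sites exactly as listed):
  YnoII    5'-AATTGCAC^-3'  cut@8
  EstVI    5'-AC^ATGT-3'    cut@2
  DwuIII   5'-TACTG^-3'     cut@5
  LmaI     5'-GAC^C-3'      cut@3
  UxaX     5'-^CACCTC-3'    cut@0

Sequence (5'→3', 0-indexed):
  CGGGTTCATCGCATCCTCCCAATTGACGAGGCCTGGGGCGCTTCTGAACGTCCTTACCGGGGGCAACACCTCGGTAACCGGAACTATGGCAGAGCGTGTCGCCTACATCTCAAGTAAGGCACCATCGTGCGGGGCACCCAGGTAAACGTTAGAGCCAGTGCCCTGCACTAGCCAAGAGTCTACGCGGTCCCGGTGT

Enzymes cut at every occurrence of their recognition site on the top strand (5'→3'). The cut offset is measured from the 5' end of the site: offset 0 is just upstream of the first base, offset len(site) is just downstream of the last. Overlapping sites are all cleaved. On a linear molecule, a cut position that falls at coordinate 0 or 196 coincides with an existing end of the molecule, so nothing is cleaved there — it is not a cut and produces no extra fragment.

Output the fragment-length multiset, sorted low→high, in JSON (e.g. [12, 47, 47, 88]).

Per-enzyme occurrences:
  YnoII (AATTGCAC, off=8): no sites
  EstVI (ACATGT, off=2): no sites
  DwuIII (TACTG, off=5): no sites
  LmaI (GACC, off=3): no sites
  UxaX (CACCTC, off=0): starts [66] → cuts [66]

All cut coordinates (distinct, sorted): [66]

Fragment lengths:
  [0,66): 66 bp
  [66,196): 130 bp

[66,130]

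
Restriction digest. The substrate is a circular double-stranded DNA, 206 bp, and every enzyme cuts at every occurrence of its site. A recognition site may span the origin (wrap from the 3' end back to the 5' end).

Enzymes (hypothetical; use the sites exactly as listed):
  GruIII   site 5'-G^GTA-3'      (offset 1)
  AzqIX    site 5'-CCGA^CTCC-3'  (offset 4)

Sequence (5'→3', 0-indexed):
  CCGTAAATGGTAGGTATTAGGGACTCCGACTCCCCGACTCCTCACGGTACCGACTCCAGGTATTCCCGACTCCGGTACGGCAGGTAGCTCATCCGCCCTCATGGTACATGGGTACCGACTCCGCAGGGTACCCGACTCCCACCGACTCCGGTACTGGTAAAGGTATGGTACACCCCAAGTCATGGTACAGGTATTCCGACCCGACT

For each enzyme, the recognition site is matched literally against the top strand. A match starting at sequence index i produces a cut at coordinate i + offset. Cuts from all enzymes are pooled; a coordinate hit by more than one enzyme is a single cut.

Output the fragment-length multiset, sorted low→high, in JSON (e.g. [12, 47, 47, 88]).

Site scan:
  GruIII GGTA/1: at [8, 12, 45, 58, 73, 82, 102, 110, 126, 149, 155, 161, 166, 183, 189] ⇒ [9, 13, 46, 59, 74, 83, 103, 111, 127, 150, 156, 162, 167, 184, 190]
  AzqIX CCGACTCC/4: at [25, 33, 49, 65, 114, 131, 141, 200] ⇒ [29, 37, 53, 69, 118, 135, 145, 204]

Pooled cuts: [9, 13, 29, 37, 46, 53, 59, 69, 74, 83, 103, 111, 118, 127, 135, 145, 150, 156, 162, 167, 184, 190, 204]

Fragments:
  9→13: 4 bp
  13→29: 16 bp
  29→37: 8 bp
  37→46: 9 bp
  46→53: 7 bp
  53→59: 6 bp
  59→69: 10 bp
  69→74: 5 bp
  74→83: 9 bp
  83→103: 20 bp
  103→111: 8 bp
  111→118: 7 bp
  118→127: 9 bp
  127→135: 8 bp
  135→145: 10 bp
  145→150: 5 bp
  150→156: 6 bp
  156→162: 6 bp
  162→167: 5 bp
  167→184: 17 bp
  184→190: 6 bp
  190→204: 14 bp
  204→9 (wrap): 206-204+9 = 11 bp

[4,5,5,5,6,6,6,6,7,7,8,8,8,9,9,9,10,10,11,14,16,17,20]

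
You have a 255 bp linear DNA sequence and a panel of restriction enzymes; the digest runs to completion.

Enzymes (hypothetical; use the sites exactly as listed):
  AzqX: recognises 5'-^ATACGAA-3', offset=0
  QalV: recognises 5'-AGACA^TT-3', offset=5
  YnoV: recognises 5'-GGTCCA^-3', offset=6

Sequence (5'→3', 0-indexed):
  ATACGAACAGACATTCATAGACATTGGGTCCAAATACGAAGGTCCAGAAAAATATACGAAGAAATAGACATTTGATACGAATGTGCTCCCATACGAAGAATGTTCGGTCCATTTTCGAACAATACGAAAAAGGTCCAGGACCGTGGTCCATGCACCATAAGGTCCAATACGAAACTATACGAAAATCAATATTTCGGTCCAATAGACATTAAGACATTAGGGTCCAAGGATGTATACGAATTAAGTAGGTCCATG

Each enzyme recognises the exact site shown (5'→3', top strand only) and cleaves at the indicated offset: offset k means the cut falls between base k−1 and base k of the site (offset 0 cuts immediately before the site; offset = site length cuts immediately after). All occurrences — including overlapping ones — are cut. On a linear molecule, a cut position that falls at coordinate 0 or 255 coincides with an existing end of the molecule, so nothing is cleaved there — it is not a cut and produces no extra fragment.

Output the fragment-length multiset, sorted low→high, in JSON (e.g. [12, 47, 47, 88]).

Per-enzyme occurrences:
  AzqX (ATACGAA, off=0): starts [0, 33, 53, 74, 90, 121, 166, 176, 233] → cuts [33, 53, 74, 90, 121, 166, 176, 233] (position 0 is a terminus of the linear molecule — no cut)
  QalV (AGACATT, off=5): starts [8, 18, 65, 203, 211] → cuts [13, 23, 70, 208, 216]
  YnoV (GGTCCA, off=6): starts [26, 40, 105, 131, 144, 160, 195, 220, 247] → cuts [32, 46, 111, 137, 150, 166, 201, 226, 253]

Pooled cuts: [13, 23, 32, 33, 46, 53, 70, 74, 90, 111, 121, 137, 150, 166, 176, 201, 208, 216, 226, 233, 253]

Fragment lengths:
  [0,13): 13 bp
  [13,23): 10 bp
  [23,32): 9 bp
  [32,33): 1 bp
  [33,46): 13 bp
  [46,53): 7 bp
  [53,70): 17 bp
  [70,74): 4 bp
  [74,90): 16 bp
  [90,111): 21 bp
  [111,121): 10 bp
  [121,137): 16 bp
  [137,150): 13 bp
  [150,166): 16 bp
  [166,176): 10 bp
  [176,201): 25 bp
  [201,208): 7 bp
  [208,216): 8 bp
  [216,226): 10 bp
  [226,233): 7 bp
  [233,253): 20 bp
  [253,255): 2 bp

[1,2,4,7,7,7,8,9,10,10,10,10,13,13,13,16,16,16,17,20,21,25]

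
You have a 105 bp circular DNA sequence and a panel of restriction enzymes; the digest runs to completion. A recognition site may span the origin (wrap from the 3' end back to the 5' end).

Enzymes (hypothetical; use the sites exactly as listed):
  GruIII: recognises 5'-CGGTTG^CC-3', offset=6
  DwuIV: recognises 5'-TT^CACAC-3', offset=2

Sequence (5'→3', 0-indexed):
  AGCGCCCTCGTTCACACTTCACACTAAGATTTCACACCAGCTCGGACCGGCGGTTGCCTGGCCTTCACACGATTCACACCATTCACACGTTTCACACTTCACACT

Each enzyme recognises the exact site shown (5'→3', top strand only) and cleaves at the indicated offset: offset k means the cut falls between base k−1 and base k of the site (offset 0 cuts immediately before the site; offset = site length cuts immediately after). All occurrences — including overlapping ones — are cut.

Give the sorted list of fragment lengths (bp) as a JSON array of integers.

Site scan:
  GruIII CGGTTGCC/6: at [50] ⇒ [56]
  DwuIV TTCACAC/2: at [10, 17, 30, 63, 72, 81, 90, 97] ⇒ [12, 19, 32, 65, 74, 83, 92, 99]

Pooled cuts: [12, 19, 32, 56, 65, 74, 83, 92, 99]

Fragments:
  12→19: 7 bp
  19→32: 13 bp
  32→56: 24 bp
  56→65: 9 bp
  65→74: 9 bp
  74→83: 9 bp
  83→92: 9 bp
  92→99: 7 bp
  99→12 (wrap): 105-99+12 = 18 bp

[7,7,9,9,9,9,13,18,24]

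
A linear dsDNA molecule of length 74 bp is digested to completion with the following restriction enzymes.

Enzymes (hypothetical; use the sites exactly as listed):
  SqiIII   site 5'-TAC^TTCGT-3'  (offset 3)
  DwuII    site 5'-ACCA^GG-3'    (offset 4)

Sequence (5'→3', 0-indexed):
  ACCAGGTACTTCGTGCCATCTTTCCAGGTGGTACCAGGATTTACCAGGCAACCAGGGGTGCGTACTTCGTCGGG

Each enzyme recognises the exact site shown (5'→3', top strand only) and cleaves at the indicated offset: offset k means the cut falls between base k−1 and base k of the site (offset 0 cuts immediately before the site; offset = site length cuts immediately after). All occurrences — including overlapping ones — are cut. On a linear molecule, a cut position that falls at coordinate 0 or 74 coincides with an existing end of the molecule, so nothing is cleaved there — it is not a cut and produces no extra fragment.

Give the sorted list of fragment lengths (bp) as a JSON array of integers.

[4,5,8,9,10,11,27]

Site scan:
  SqiIII (TACTTCGT, off=3): starts [6, 62] → cuts [9, 65]
  DwuII (ACCAGG, off=4): starts [0, 32, 42, 50] → cuts [4, 36, 46, 54]

Pooled cuts: [4, 9, 36, 46, 54, 65]

Fragment lengths:
  [0,4): 4 bp
  [4,9): 5 bp
  [9,36): 27 bp
  [36,46): 10 bp
  [46,54): 8 bp
  [54,65): 11 bp
  [65,74): 9 bp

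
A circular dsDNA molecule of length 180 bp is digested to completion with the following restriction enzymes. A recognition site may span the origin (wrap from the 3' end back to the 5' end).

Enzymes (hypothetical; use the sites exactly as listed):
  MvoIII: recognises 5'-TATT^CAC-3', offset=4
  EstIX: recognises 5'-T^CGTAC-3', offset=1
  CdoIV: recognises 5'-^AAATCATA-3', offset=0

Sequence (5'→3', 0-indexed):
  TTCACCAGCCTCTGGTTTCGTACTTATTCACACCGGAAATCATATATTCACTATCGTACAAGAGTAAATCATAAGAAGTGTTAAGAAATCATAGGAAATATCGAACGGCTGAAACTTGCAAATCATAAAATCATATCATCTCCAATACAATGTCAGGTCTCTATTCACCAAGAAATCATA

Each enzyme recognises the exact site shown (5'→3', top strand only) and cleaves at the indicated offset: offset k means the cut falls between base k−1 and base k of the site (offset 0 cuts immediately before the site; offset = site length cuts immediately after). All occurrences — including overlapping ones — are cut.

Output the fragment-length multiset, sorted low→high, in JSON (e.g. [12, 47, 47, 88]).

Per-enzyme occurrences:
  MvoIII TATTCAC/4: at [24, 44, 161, 178] ⇒ [2, 28, 48, 165]
  EstIX TCGTAC/1: at [17, 53] ⇒ [18, 54]
  CdoIV AAATCATA/0: at [36, 65, 85, 119, 127, 172] ⇒ [36, 65, 85, 119, 127, 172]

All cut coordinates (distinct, sorted): [2, 18, 28, 36, 48, 54, 65, 85, 119, 127, 165, 172]

Fragment lengths:
  2→18: 16 bp
  18→28: 10 bp
  28→36: 8 bp
  36→48: 12 bp
  48→54: 6 bp
  54→65: 11 bp
  65→85: 20 bp
  85→119: 34 bp
  119→127: 8 bp
  127→165: 38 bp
  165→172: 7 bp
  172→2 (wrap): 180-172+2 = 10 bp

[6,7,8,8,10,10,11,12,16,20,34,38]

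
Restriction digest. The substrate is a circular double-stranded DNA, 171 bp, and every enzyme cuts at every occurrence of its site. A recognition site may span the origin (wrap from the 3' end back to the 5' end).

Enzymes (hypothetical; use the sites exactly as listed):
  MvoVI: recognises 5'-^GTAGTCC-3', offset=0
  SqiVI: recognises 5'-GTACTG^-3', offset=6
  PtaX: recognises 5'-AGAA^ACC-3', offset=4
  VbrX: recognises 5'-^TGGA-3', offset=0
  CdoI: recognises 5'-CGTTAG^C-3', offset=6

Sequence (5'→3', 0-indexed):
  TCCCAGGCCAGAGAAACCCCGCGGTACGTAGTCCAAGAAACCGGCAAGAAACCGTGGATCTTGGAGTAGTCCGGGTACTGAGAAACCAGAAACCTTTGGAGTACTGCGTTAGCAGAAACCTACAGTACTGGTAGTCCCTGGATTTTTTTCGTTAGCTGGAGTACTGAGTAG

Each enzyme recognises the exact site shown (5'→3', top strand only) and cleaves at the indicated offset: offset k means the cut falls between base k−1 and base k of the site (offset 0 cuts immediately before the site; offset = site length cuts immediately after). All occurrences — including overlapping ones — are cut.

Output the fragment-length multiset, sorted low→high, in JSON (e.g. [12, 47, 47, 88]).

Per-enzyme occurrences:
  MvoVI (GTAGTCC, off=0): starts [27, 65, 130, 167] → cuts [27, 65, 130, 167]
  SqiVI (GTACTG, off=6): starts [74, 100, 124, 160] → cuts [80, 106, 130, 166]
  PtaX (AGAAACC, off=4): starts [11, 35, 46, 80, 87, 113] → cuts [15, 39, 50, 84, 91, 117]
  VbrX (TGGA, off=0): starts [54, 61, 96, 138, 156] → cuts [54, 61, 96, 138, 156]
  CdoI (CGTTAGC, off=6): starts [106, 149] → cuts [112, 155]

All cut coordinates (distinct, sorted): [15, 27, 39, 50, 54, 61, 65, 80, 84, 91, 96, 106, 112, 117, 130, 138, 155, 156, 166, 167]

Fragment lengths:
  15→27: 12 bp
  27→39: 12 bp
  39→50: 11 bp
  50→54: 4 bp
  54→61: 7 bp
  61→65: 4 bp
  65→80: 15 bp
  80→84: 4 bp
  84→91: 7 bp
  91→96: 5 bp
  96→106: 10 bp
  106→112: 6 bp
  112→117: 5 bp
  117→130: 13 bp
  130→138: 8 bp
  138→155: 17 bp
  155→156: 1 bp
  156→166: 10 bp
  166→167: 1 bp
  167→15 (wrap): 171-167+15 = 19 bp

[1,1,4,4,4,5,5,6,7,7,8,10,10,11,12,12,13,15,17,19]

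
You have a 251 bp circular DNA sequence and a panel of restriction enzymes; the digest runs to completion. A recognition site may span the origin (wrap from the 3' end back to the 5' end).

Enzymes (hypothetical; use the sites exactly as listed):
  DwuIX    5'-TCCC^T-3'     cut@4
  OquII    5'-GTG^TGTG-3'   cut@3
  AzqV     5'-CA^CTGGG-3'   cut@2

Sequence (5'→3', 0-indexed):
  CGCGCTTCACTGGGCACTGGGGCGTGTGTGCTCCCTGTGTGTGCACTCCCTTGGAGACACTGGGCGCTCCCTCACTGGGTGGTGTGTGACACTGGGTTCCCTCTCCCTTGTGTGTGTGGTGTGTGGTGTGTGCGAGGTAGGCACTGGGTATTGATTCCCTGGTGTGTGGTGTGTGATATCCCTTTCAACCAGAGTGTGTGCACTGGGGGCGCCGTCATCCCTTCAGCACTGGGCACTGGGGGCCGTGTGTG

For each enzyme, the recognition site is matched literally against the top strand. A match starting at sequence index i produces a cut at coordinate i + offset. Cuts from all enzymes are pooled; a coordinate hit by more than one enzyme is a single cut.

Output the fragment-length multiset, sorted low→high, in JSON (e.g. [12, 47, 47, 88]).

[2,3,4,5,5,6,6,7,7,7,7,7,7,7,9,9,10,10,10,11,11,12,12,13,14,15,16,19]

Per-enzyme occurrences:
  DwuIX (TCCCT, off=4): starts [31, 46, 67, 97, 103, 155, 178, 217] → cuts [35, 50, 71, 101, 107, 159, 182, 221]
  OquII (GTGTGTG, off=3): starts [23, 36, 81, 109, 111, 118, 125, 161, 168, 193, 244] → cuts [26, 39, 84, 112, 114, 121, 128, 164, 171, 196, 247]
  AzqV (CACTGGG, off=2): starts [7, 14, 57, 72, 89, 141, 200, 226, 233] → cuts [9, 16, 59, 74, 91, 143, 202, 228, 235]

All cut coordinates (distinct, sorted): [9, 16, 26, 35, 39, 50, 59, 71, 74, 84, 91, 101, 107, 112, 114, 121, 128, 143, 159, 164, 171, 182, 196, 202, 221, 228, 235, 247]

Fragments:
  9→16: 7 bp
  16→26: 10 bp
  26→35: 9 bp
  35→39: 4 bp
  39→50: 11 bp
  50→59: 9 bp
  59→71: 12 bp
  71→74: 3 bp
  74→84: 10 bp
  84→91: 7 bp
  91→101: 10 bp
  101→107: 6 bp
  107→112: 5 bp
  112→114: 2 bp
  114→121: 7 bp
  121→128: 7 bp
  128→143: 15 bp
  143→159: 16 bp
  159→164: 5 bp
  164→171: 7 bp
  171→182: 11 bp
  182→196: 14 bp
  196→202: 6 bp
  202→221: 19 bp
  221→228: 7 bp
  228→235: 7 bp
  235→247: 12 bp
  247→9 (wrap): 251-247+9 = 13 bp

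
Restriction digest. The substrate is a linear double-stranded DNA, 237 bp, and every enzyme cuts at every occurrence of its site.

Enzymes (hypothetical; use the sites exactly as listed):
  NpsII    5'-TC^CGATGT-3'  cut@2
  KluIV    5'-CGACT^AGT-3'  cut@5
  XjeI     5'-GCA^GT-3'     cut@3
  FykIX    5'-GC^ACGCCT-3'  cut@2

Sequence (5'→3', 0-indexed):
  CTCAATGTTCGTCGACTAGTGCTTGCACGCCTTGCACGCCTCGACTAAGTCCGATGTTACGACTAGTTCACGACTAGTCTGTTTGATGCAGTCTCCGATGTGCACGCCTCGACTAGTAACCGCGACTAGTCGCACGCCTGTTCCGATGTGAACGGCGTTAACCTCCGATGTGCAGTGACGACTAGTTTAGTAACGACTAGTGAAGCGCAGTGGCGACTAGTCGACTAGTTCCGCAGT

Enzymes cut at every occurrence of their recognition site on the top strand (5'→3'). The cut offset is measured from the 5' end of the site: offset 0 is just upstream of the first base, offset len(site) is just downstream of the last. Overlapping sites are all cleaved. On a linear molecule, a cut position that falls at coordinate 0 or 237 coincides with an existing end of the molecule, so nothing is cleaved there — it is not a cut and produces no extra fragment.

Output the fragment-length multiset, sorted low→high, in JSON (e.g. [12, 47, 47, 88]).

Scan for sites:
  NpsII (TCCGATGT, off=2): starts [49, 93, 141, 163] → cuts [51, 95, 143, 165]
  KluIV (CGACTAGT, off=5): starts [12, 59, 70, 109, 122, 178, 193, 213, 221] → cuts [17, 64, 75, 114, 127, 183, 198, 218, 226]
  XjeI (GCAGT, off=3): starts [87, 171, 206, 232] → cuts [90, 174, 209, 235]
  FykIX (GCACGCCT, off=2): starts [24, 33, 101, 131] → cuts [26, 35, 103, 133]

Pooled cuts: [17, 26, 35, 51, 64, 75, 90, 95, 103, 114, 127, 133, 143, 165, 174, 183, 198, 209, 218, 226, 235]

Fragments:
  [0,17): 17 bp
  [17,26): 9 bp
  [26,35): 9 bp
  [35,51): 16 bp
  [51,64): 13 bp
  [64,75): 11 bp
  [75,90): 15 bp
  [90,95): 5 bp
  [95,103): 8 bp
  [103,114): 11 bp
  [114,127): 13 bp
  [127,133): 6 bp
  [133,143): 10 bp
  [143,165): 22 bp
  [165,174): 9 bp
  [174,183): 9 bp
  [183,198): 15 bp
  [198,209): 11 bp
  [209,218): 9 bp
  [218,226): 8 bp
  [226,235): 9 bp
  [235,237): 2 bp

[2,5,6,8,8,9,9,9,9,9,9,10,11,11,11,13,13,15,15,16,17,22]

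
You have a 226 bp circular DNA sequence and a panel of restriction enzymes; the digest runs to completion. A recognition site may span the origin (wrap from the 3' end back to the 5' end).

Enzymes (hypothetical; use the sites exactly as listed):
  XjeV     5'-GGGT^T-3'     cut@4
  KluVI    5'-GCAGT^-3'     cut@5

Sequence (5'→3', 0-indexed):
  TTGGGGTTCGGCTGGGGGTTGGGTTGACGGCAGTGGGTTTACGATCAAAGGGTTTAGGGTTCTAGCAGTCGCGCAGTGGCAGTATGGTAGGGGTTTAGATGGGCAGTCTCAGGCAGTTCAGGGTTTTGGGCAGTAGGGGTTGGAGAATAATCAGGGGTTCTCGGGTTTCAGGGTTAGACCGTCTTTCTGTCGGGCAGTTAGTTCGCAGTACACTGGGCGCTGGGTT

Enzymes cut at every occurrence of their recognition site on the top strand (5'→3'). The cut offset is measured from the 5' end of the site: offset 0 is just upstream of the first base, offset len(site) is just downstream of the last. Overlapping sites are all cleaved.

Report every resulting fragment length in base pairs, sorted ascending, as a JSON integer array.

[4,5,6,6,7,7,8,8,8,8,9,10,10,10,11,11,12,13,15,16,18,24]

Site scan:
  XjeV (GGGTT, off=4): starts [3, 15, 20, 34, 49, 56, 90, 120, 136, 154, 162, 170, 221] → cuts [7, 19, 24, 38, 53, 60, 94, 124, 140, 158, 166, 174, 225]
  KluVI (GCAGT, off=5): starts [29, 64, 72, 78, 102, 112, 129, 193, 204] → cuts [34, 69, 77, 83, 107, 117, 134, 198, 209]

Pooled cuts: [7, 19, 24, 34, 38, 53, 60, 69, 77, 83, 94, 107, 117, 124, 134, 140, 158, 166, 174, 198, 209, 225]

Fragment lengths:
  7→19: 12 bp
  19→24: 5 bp
  24→34: 10 bp
  34→38: 4 bp
  38→53: 15 bp
  53→60: 7 bp
  60→69: 9 bp
  69→77: 8 bp
  77→83: 6 bp
  83→94: 11 bp
  94→107: 13 bp
  107→117: 10 bp
  117→124: 7 bp
  124→134: 10 bp
  134→140: 6 bp
  140→158: 18 bp
  158→166: 8 bp
  166→174: 8 bp
  174→198: 24 bp
  198→209: 11 bp
  209→225: 16 bp
  225→7 (wrap): 226-225+7 = 8 bp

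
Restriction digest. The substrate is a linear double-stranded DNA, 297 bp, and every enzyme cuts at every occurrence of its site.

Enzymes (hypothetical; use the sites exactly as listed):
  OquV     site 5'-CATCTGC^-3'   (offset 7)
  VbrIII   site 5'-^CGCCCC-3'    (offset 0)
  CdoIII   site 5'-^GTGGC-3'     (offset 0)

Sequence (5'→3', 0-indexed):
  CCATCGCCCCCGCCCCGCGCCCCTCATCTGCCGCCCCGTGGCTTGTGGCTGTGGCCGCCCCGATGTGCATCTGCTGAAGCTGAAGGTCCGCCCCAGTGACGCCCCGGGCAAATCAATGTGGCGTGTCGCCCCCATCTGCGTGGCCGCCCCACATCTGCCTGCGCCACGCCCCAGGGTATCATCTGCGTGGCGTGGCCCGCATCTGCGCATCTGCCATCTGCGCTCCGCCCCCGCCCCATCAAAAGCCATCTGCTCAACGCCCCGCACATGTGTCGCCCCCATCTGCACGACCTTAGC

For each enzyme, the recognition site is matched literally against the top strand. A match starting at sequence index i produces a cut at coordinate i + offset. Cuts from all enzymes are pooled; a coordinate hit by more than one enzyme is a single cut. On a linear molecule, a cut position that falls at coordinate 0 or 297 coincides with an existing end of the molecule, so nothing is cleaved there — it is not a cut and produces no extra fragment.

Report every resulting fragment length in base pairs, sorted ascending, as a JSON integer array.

[4,4,4,5,5,5,6,6,6,6,7,7,7,8,8,9,11,11,13,13,14,14,14,15,16,18,19,20,22]

Scan for sites:
  OquV (CATCTGC, off=7): starts [24, 67, 132, 151, 179, 199, 207, 214, 246, 279] → cuts [31, 74, 139, 158, 186, 206, 214, 221, 253, 286]
  VbrIII (CGCCCC, off=0): starts [4, 10, 17, 31, 55, 88, 99, 126, 144, 166, 225, 231, 257, 273] → cuts [4, 10, 17, 31, 55, 88, 99, 126, 144, 166, 225, 231, 257, 273]
  CdoIII (GTGGC, off=0): starts [37, 44, 50, 117, 139, 186, 191] → cuts [37, 44, 50, 117, 139, 186, 191]

All cut coordinates (distinct, sorted): [4, 10, 17, 31, 37, 44, 50, 55, 74, 88, 99, 117, 126, 139, 144, 158, 166, 186, 191, 206, 214, 221, 225, 231, 253, 257, 273, 286]

Fragments:
  [0,4): 4 bp
  [4,10): 6 bp
  [10,17): 7 bp
  [17,31): 14 bp
  [31,37): 6 bp
  [37,44): 7 bp
  [44,50): 6 bp
  [50,55): 5 bp
  [55,74): 19 bp
  [74,88): 14 bp
  [88,99): 11 bp
  [99,117): 18 bp
  [117,126): 9 bp
  [126,139): 13 bp
  [139,144): 5 bp
  [144,158): 14 bp
  [158,166): 8 bp
  [166,186): 20 bp
  [186,191): 5 bp
  [191,206): 15 bp
  [206,214): 8 bp
  [214,221): 7 bp
  [221,225): 4 bp
  [225,231): 6 bp
  [231,253): 22 bp
  [253,257): 4 bp
  [257,273): 16 bp
  [273,286): 13 bp
  [286,297): 11 bp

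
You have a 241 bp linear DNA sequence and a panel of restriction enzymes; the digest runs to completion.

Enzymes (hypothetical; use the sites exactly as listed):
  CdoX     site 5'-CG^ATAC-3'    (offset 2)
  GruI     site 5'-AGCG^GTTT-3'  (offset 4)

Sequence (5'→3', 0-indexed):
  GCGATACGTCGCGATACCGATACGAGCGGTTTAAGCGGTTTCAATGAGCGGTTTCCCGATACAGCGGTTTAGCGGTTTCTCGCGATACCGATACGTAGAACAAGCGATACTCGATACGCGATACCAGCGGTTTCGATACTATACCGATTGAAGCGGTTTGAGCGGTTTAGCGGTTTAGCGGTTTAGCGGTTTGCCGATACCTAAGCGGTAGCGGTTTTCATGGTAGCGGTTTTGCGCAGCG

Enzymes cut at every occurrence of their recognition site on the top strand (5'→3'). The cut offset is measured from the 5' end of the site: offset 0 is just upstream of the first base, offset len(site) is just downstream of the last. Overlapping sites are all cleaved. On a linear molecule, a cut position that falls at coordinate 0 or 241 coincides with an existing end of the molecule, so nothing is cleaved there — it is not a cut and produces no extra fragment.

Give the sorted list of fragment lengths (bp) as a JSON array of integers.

Per-enzyme occurrences:
  CdoX CGATAC/2: at [1, 11, 17, 56, 82, 88, 104, 111, 118, 133, 194] ⇒ [3, 13, 19, 58, 84, 90, 106, 113, 120, 135, 196]
  GruI AGCGGTTT/4: at [24, 33, 46, 62, 70, 125, 151, 160, 168, 176, 184, 209, 224] ⇒ [28, 37, 50, 66, 74, 129, 155, 164, 172, 180, 188, 213, 228]

All cut coordinates (distinct, sorted): [3, 13, 19, 28, 37, 50, 58, 66, 74, 84, 90, 106, 113, 120, 129, 135, 155, 164, 172, 180, 188, 196, 213, 228]

Fragment lengths:
  [0,3): 3 bp
  [3,13): 10 bp
  [13,19): 6 bp
  [19,28): 9 bp
  [28,37): 9 bp
  [37,50): 13 bp
  [50,58): 8 bp
  [58,66): 8 bp
  [66,74): 8 bp
  [74,84): 10 bp
  [84,90): 6 bp
  [90,106): 16 bp
  [106,113): 7 bp
  [113,120): 7 bp
  [120,129): 9 bp
  [129,135): 6 bp
  [135,155): 20 bp
  [155,164): 9 bp
  [164,172): 8 bp
  [172,180): 8 bp
  [180,188): 8 bp
  [188,196): 8 bp
  [196,213): 17 bp
  [213,228): 15 bp
  [228,241): 13 bp

[3,6,6,6,7,7,8,8,8,8,8,8,8,9,9,9,9,10,10,13,13,15,16,17,20]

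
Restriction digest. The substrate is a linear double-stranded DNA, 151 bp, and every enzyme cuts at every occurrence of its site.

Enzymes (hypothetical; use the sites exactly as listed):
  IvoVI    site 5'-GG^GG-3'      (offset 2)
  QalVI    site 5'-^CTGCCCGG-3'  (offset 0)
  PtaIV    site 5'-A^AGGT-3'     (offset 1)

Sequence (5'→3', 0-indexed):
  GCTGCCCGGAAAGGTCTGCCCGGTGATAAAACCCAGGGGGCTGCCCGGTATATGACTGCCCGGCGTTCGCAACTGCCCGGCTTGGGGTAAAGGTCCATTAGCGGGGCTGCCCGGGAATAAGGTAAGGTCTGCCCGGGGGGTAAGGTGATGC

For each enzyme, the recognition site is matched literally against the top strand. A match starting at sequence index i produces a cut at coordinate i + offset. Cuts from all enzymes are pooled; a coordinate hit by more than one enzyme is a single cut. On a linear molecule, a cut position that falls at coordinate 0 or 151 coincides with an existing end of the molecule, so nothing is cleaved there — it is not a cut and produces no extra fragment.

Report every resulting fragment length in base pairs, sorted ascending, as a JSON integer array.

Scan for sites:
  IvoVI (GGGG, off=2): starts [35, 36, 83, 102, 134, 135, 136] → cuts [37, 38, 85, 104, 136, 137, 138]
  QalVI (CTGCCCGG, off=0): starts [1, 15, 40, 55, 72, 106, 128] → cuts [1, 15, 40, 55, 72, 106, 128]
  PtaIV (AAGGT, off=1): starts [10, 89, 118, 123, 141] → cuts [11, 90, 119, 124, 142]

All cut coordinates (distinct, sorted): [1, 11, 15, 37, 38, 40, 55, 72, 85, 90, 104, 106, 119, 124, 128, 136, 137, 138, 142]

Fragment lengths:
  [0,1): 1 bp
  [1,11): 10 bp
  [11,15): 4 bp
  [15,37): 22 bp
  [37,38): 1 bp
  [38,40): 2 bp
  [40,55): 15 bp
  [55,72): 17 bp
  [72,85): 13 bp
  [85,90): 5 bp
  [90,104): 14 bp
  [104,106): 2 bp
  [106,119): 13 bp
  [119,124): 5 bp
  [124,128): 4 bp
  [128,136): 8 bp
  [136,137): 1 bp
  [137,138): 1 bp
  [138,142): 4 bp
  [142,151): 9 bp

[1,1,1,1,2,2,4,4,4,5,5,8,9,10,13,13,14,15,17,22]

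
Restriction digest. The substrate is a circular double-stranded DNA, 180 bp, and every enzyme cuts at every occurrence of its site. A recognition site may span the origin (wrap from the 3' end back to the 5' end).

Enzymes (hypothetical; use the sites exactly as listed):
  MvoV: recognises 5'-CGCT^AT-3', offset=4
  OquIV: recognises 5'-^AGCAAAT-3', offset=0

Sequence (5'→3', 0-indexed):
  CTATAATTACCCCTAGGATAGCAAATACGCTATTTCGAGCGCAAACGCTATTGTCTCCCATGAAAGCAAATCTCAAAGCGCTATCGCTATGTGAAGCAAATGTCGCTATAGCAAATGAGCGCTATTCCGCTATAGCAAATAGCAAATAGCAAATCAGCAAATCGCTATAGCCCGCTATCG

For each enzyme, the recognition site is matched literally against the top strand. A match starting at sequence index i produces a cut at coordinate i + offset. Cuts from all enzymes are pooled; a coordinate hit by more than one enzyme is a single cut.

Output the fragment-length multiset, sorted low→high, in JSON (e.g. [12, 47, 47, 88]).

Scan for sites:
  MvoV (CGCTAT, off=4): starts [27, 45, 78, 84, 103, 119, 127, 162, 172, 178] → cuts [2, 31, 49, 82, 88, 107, 123, 131, 166, 176]
  OquIV (AGCAAAT, off=0): starts [19, 64, 94, 109, 133, 140, 147, 155] → cuts [19, 64, 94, 109, 133, 140, 147, 155]

Pooled cuts: [2, 19, 31, 49, 64, 82, 88, 94, 107, 109, 123, 131, 133, 140, 147, 155, 166, 176]

Fragment lengths:
  2→19: 17 bp
  19→31: 12 bp
  31→49: 18 bp
  49→64: 15 bp
  64→82: 18 bp
  82→88: 6 bp
  88→94: 6 bp
  94→107: 13 bp
  107→109: 2 bp
  109→123: 14 bp
  123→131: 8 bp
  131→133: 2 bp
  133→140: 7 bp
  140→147: 7 bp
  147→155: 8 bp
  155→166: 11 bp
  166→176: 10 bp
  176→2 (wrap): 180-176+2 = 6 bp

[2,2,6,6,6,7,7,8,8,10,11,12,13,14,15,17,18,18]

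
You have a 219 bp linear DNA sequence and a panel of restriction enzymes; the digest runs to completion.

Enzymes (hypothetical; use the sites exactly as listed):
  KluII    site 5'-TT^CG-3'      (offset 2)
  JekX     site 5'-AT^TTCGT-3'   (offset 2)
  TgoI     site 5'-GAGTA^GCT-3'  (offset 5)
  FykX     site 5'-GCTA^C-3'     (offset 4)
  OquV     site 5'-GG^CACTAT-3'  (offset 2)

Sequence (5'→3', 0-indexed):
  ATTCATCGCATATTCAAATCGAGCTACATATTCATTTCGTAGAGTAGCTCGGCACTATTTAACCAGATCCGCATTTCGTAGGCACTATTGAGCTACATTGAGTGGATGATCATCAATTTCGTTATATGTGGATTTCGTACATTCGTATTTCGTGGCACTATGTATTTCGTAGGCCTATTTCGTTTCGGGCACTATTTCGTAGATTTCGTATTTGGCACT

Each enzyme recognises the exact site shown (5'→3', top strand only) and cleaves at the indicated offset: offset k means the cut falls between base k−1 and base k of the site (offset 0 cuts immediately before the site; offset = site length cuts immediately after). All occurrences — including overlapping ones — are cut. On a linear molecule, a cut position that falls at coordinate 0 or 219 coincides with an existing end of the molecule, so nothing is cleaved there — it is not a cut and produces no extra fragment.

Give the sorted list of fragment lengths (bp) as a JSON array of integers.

[2,2,2,2,2,2,2,2,2,4,5,5,5,6,6,6,7,8,9,9,10,11,13,13,14,22,22,26]

Per-enzyme occurrences:
  KluII TTCG/2: at [35, 74, 117, 133, 141, 148, 165, 178, 183, 195, 204] ⇒ [37, 76, 119, 135, 143, 150, 167, 180, 185, 197, 206]
  JekX ATTTCGT/2: at [33, 72, 115, 131, 146, 163, 176, 193, 202] ⇒ [35, 74, 117, 133, 148, 165, 178, 195, 204]
  TgoI GAGTAGCT/5: at [41] ⇒ [46]
  FykX GCTAC/4: at [22, 91] ⇒ [26, 95]
  OquV GGCACTAT/2: at [50, 80, 153, 187] ⇒ [52, 82, 155, 189]

Pooled cuts: [26, 35, 37, 46, 52, 74, 76, 82, 95, 117, 119, 133, 135, 143, 148, 150, 155, 165, 167, 178, 180, 185, 189, 195, 197, 204, 206]

Fragments:
  [0,26): 26 bp
  [26,35): 9 bp
  [35,37): 2 bp
  [37,46): 9 bp
  [46,52): 6 bp
  [52,74): 22 bp
  [74,76): 2 bp
  [76,82): 6 bp
  [82,95): 13 bp
  [95,117): 22 bp
  [117,119): 2 bp
  [119,133): 14 bp
  [133,135): 2 bp
  [135,143): 8 bp
  [143,148): 5 bp
  [148,150): 2 bp
  [150,155): 5 bp
  [155,165): 10 bp
  [165,167): 2 bp
  [167,178): 11 bp
  [178,180): 2 bp
  [180,185): 5 bp
  [185,189): 4 bp
  [189,195): 6 bp
  [195,197): 2 bp
  [197,204): 7 bp
  [204,206): 2 bp
  [206,219): 13 bp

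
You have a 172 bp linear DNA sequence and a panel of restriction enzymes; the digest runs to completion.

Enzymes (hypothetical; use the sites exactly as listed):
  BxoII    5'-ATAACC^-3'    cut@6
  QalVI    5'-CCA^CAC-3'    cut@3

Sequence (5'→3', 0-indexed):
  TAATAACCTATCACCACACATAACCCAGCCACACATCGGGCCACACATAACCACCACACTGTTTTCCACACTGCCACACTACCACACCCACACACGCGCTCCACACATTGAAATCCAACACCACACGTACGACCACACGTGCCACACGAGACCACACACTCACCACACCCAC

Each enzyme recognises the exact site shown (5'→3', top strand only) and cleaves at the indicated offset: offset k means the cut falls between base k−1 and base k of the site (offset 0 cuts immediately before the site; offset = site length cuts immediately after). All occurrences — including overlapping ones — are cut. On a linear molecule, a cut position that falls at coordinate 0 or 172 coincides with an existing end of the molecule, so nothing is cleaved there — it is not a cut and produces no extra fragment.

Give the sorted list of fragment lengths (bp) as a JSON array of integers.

[4,6,6,7,8,8,8,8,9,9,9,10,11,12,12,12,13,20]

Site scan:
  BxoII ATAACC/6: at [2, 19, 46] ⇒ [8, 25, 52]
  QalVI CCACAC/3: at [13, 28, 40, 53, 65, 73, 81, 87, 100, 120, 132, 141, 151, 162] ⇒ [16, 31, 43, 56, 68, 76, 84, 90, 103, 123, 135, 144, 154, 165]

All cut coordinates (distinct, sorted): [8, 16, 25, 31, 43, 52, 56, 68, 76, 84, 90, 103, 123, 135, 144, 154, 165]

Fragment lengths:
  [0,8): 8 bp
  [8,16): 8 bp
  [16,25): 9 bp
  [25,31): 6 bp
  [31,43): 12 bp
  [43,52): 9 bp
  [52,56): 4 bp
  [56,68): 12 bp
  [68,76): 8 bp
  [76,84): 8 bp
  [84,90): 6 bp
  [90,103): 13 bp
  [103,123): 20 bp
  [123,135): 12 bp
  [135,144): 9 bp
  [144,154): 10 bp
  [154,165): 11 bp
  [165,172): 7 bp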